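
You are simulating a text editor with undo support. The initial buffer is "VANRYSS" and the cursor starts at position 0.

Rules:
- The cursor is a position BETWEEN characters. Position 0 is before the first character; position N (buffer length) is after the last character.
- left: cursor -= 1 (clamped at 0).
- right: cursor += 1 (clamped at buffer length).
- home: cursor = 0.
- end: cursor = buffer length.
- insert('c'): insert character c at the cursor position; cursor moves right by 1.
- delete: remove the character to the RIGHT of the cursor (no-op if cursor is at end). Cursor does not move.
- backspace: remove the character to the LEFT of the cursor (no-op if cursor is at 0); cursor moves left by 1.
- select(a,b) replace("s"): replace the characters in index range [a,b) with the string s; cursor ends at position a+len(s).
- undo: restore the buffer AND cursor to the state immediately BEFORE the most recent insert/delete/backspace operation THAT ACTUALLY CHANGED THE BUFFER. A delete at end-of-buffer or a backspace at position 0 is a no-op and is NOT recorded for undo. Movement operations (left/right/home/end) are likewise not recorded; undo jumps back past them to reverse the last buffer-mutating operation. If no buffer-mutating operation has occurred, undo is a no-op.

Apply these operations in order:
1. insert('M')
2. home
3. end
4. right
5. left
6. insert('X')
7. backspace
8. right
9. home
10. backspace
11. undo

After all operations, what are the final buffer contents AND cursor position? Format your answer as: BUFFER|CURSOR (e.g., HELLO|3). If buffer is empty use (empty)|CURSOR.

Answer: MVANRYSXS|8

Derivation:
After op 1 (insert('M')): buf='MVANRYSS' cursor=1
After op 2 (home): buf='MVANRYSS' cursor=0
After op 3 (end): buf='MVANRYSS' cursor=8
After op 4 (right): buf='MVANRYSS' cursor=8
After op 5 (left): buf='MVANRYSS' cursor=7
After op 6 (insert('X')): buf='MVANRYSXS' cursor=8
After op 7 (backspace): buf='MVANRYSS' cursor=7
After op 8 (right): buf='MVANRYSS' cursor=8
After op 9 (home): buf='MVANRYSS' cursor=0
After op 10 (backspace): buf='MVANRYSS' cursor=0
After op 11 (undo): buf='MVANRYSXS' cursor=8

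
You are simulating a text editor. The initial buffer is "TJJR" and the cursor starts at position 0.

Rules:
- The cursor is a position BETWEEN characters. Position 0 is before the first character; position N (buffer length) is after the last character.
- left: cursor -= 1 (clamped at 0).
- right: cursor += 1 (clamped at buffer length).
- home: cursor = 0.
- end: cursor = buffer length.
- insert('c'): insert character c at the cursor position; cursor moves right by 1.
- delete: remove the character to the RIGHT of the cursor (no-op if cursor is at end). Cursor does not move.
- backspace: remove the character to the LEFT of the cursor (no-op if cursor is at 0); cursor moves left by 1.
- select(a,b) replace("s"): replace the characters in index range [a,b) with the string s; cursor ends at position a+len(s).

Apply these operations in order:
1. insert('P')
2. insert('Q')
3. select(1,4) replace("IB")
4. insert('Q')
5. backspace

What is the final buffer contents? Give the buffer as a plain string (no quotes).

Answer: PIBJR

Derivation:
After op 1 (insert('P')): buf='PTJJR' cursor=1
After op 2 (insert('Q')): buf='PQTJJR' cursor=2
After op 3 (select(1,4) replace("IB")): buf='PIBJR' cursor=3
After op 4 (insert('Q')): buf='PIBQJR' cursor=4
After op 5 (backspace): buf='PIBJR' cursor=3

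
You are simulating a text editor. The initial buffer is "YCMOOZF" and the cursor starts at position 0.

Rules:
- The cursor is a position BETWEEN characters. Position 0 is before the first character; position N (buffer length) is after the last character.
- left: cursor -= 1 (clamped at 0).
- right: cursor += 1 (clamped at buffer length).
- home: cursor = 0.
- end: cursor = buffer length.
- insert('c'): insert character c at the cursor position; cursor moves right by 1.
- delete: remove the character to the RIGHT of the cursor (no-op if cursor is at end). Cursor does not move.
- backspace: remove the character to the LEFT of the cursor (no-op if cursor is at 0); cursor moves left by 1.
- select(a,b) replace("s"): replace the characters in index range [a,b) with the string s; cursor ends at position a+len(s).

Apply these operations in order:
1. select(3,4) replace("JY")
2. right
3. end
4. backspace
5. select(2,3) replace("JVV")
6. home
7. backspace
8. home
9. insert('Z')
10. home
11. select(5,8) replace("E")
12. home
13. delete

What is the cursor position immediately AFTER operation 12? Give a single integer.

Answer: 0

Derivation:
After op 1 (select(3,4) replace("JY")): buf='YCMJYOZF' cursor=5
After op 2 (right): buf='YCMJYOZF' cursor=6
After op 3 (end): buf='YCMJYOZF' cursor=8
After op 4 (backspace): buf='YCMJYOZ' cursor=7
After op 5 (select(2,3) replace("JVV")): buf='YCJVVJYOZ' cursor=5
After op 6 (home): buf='YCJVVJYOZ' cursor=0
After op 7 (backspace): buf='YCJVVJYOZ' cursor=0
After op 8 (home): buf='YCJVVJYOZ' cursor=0
After op 9 (insert('Z')): buf='ZYCJVVJYOZ' cursor=1
After op 10 (home): buf='ZYCJVVJYOZ' cursor=0
After op 11 (select(5,8) replace("E")): buf='ZYCJVEOZ' cursor=6
After op 12 (home): buf='ZYCJVEOZ' cursor=0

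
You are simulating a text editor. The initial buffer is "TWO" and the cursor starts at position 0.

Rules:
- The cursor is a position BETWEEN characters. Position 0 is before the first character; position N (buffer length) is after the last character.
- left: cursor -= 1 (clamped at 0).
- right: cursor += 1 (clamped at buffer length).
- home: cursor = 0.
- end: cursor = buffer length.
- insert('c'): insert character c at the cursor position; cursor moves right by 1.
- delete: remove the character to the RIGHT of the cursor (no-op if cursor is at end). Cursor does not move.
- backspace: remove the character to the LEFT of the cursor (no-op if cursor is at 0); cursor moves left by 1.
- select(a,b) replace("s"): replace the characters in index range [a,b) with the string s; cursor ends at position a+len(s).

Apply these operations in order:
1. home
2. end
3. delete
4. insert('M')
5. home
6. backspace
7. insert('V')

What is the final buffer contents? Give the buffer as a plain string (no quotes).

Answer: VTWOM

Derivation:
After op 1 (home): buf='TWO' cursor=0
After op 2 (end): buf='TWO' cursor=3
After op 3 (delete): buf='TWO' cursor=3
After op 4 (insert('M')): buf='TWOM' cursor=4
After op 5 (home): buf='TWOM' cursor=0
After op 6 (backspace): buf='TWOM' cursor=0
After op 7 (insert('V')): buf='VTWOM' cursor=1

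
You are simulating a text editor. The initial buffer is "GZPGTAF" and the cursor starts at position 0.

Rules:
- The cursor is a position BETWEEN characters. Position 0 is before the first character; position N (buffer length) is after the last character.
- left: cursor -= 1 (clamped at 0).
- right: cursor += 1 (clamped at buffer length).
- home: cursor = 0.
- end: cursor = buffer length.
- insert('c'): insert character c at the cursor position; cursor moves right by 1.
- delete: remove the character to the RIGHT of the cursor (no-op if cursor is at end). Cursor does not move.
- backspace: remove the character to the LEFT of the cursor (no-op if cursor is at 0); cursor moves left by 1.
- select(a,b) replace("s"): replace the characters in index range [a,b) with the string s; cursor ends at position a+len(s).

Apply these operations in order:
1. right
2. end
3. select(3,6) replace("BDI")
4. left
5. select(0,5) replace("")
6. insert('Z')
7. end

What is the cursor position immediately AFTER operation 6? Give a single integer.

Answer: 1

Derivation:
After op 1 (right): buf='GZPGTAF' cursor=1
After op 2 (end): buf='GZPGTAF' cursor=7
After op 3 (select(3,6) replace("BDI")): buf='GZPBDIF' cursor=6
After op 4 (left): buf='GZPBDIF' cursor=5
After op 5 (select(0,5) replace("")): buf='IF' cursor=0
After op 6 (insert('Z')): buf='ZIF' cursor=1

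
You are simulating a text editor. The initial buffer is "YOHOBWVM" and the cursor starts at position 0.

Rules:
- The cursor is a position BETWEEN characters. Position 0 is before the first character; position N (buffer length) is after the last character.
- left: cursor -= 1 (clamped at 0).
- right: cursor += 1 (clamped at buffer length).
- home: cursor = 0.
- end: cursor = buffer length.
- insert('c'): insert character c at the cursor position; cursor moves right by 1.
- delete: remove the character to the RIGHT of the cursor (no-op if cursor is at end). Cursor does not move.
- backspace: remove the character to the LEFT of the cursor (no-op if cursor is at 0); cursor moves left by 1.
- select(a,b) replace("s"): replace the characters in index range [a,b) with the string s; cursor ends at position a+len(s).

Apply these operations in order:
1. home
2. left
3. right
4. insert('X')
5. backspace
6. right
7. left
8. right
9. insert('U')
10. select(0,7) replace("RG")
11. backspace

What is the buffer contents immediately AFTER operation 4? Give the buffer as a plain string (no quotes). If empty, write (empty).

After op 1 (home): buf='YOHOBWVM' cursor=0
After op 2 (left): buf='YOHOBWVM' cursor=0
After op 3 (right): buf='YOHOBWVM' cursor=1
After op 4 (insert('X')): buf='YXOHOBWVM' cursor=2

Answer: YXOHOBWVM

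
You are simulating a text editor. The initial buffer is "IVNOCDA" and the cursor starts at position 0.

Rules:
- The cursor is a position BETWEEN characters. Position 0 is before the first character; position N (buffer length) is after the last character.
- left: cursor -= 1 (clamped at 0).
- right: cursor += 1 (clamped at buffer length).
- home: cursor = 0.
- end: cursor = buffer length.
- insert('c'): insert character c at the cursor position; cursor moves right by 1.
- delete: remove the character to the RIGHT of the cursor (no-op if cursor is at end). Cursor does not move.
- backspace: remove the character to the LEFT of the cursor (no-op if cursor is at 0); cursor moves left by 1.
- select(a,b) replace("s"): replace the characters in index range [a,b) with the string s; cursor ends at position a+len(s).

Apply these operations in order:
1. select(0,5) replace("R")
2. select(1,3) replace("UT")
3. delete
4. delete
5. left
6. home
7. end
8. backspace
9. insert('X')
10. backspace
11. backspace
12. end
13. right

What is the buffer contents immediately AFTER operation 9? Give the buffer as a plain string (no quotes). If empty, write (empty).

After op 1 (select(0,5) replace("R")): buf='RDA' cursor=1
After op 2 (select(1,3) replace("UT")): buf='RUT' cursor=3
After op 3 (delete): buf='RUT' cursor=3
After op 4 (delete): buf='RUT' cursor=3
After op 5 (left): buf='RUT' cursor=2
After op 6 (home): buf='RUT' cursor=0
After op 7 (end): buf='RUT' cursor=3
After op 8 (backspace): buf='RU' cursor=2
After op 9 (insert('X')): buf='RUX' cursor=3

Answer: RUX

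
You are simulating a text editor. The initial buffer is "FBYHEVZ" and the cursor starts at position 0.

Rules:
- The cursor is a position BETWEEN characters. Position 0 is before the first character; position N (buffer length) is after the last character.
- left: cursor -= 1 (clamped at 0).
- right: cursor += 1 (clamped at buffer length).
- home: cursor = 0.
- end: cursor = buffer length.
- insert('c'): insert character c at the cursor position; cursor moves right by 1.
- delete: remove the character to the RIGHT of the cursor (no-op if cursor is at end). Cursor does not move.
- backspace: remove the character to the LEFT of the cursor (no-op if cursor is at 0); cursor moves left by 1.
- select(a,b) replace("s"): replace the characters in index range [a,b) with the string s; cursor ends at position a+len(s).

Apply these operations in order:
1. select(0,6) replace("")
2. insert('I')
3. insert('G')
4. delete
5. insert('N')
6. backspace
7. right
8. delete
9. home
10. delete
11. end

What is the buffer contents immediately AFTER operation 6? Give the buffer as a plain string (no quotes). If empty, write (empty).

Answer: IG

Derivation:
After op 1 (select(0,6) replace("")): buf='Z' cursor=0
After op 2 (insert('I')): buf='IZ' cursor=1
After op 3 (insert('G')): buf='IGZ' cursor=2
After op 4 (delete): buf='IG' cursor=2
After op 5 (insert('N')): buf='IGN' cursor=3
After op 6 (backspace): buf='IG' cursor=2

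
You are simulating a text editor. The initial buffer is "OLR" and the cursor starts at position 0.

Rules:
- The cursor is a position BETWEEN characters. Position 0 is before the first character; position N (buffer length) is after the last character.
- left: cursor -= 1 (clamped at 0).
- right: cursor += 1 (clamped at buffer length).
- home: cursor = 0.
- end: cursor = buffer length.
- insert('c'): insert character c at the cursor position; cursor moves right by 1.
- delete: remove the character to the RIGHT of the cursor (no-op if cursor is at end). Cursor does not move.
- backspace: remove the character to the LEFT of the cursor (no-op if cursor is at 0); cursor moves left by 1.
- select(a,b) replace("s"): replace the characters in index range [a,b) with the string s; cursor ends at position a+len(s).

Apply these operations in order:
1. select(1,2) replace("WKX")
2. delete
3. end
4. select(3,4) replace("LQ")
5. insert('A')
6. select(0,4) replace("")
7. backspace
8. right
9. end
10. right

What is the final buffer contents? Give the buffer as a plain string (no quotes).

Answer: QA

Derivation:
After op 1 (select(1,2) replace("WKX")): buf='OWKXR' cursor=4
After op 2 (delete): buf='OWKX' cursor=4
After op 3 (end): buf='OWKX' cursor=4
After op 4 (select(3,4) replace("LQ")): buf='OWKLQ' cursor=5
After op 5 (insert('A')): buf='OWKLQA' cursor=6
After op 6 (select(0,4) replace("")): buf='QA' cursor=0
After op 7 (backspace): buf='QA' cursor=0
After op 8 (right): buf='QA' cursor=1
After op 9 (end): buf='QA' cursor=2
After op 10 (right): buf='QA' cursor=2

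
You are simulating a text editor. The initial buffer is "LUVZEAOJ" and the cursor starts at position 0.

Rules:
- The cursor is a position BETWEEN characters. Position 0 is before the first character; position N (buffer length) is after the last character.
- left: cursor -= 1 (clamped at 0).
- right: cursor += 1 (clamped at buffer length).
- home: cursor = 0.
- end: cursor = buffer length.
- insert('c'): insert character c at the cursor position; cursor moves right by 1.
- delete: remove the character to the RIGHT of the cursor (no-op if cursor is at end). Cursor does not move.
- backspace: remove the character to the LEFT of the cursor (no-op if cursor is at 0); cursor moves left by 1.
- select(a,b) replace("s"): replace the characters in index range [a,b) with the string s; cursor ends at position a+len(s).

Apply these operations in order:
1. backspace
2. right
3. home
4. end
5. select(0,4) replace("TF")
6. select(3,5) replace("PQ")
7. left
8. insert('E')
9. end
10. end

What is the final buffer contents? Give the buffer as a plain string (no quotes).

After op 1 (backspace): buf='LUVZEAOJ' cursor=0
After op 2 (right): buf='LUVZEAOJ' cursor=1
After op 3 (home): buf='LUVZEAOJ' cursor=0
After op 4 (end): buf='LUVZEAOJ' cursor=8
After op 5 (select(0,4) replace("TF")): buf='TFEAOJ' cursor=2
After op 6 (select(3,5) replace("PQ")): buf='TFEPQJ' cursor=5
After op 7 (left): buf='TFEPQJ' cursor=4
After op 8 (insert('E')): buf='TFEPEQJ' cursor=5
After op 9 (end): buf='TFEPEQJ' cursor=7
After op 10 (end): buf='TFEPEQJ' cursor=7

Answer: TFEPEQJ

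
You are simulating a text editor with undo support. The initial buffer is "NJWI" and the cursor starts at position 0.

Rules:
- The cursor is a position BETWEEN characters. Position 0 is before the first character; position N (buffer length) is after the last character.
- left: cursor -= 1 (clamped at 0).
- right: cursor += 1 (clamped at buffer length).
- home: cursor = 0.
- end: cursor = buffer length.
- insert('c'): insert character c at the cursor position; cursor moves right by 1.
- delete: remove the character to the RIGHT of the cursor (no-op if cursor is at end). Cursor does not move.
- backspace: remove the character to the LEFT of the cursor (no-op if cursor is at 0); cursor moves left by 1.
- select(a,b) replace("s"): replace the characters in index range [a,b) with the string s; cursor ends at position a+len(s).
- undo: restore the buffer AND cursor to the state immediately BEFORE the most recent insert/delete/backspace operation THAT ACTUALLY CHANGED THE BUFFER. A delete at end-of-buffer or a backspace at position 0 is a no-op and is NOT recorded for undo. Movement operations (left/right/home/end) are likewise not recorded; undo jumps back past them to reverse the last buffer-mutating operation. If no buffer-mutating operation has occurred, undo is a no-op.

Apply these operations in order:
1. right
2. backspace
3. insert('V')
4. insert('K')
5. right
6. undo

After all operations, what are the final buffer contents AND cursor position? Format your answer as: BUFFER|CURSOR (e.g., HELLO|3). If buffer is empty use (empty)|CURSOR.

After op 1 (right): buf='NJWI' cursor=1
After op 2 (backspace): buf='JWI' cursor=0
After op 3 (insert('V')): buf='VJWI' cursor=1
After op 4 (insert('K')): buf='VKJWI' cursor=2
After op 5 (right): buf='VKJWI' cursor=3
After op 6 (undo): buf='VJWI' cursor=1

Answer: VJWI|1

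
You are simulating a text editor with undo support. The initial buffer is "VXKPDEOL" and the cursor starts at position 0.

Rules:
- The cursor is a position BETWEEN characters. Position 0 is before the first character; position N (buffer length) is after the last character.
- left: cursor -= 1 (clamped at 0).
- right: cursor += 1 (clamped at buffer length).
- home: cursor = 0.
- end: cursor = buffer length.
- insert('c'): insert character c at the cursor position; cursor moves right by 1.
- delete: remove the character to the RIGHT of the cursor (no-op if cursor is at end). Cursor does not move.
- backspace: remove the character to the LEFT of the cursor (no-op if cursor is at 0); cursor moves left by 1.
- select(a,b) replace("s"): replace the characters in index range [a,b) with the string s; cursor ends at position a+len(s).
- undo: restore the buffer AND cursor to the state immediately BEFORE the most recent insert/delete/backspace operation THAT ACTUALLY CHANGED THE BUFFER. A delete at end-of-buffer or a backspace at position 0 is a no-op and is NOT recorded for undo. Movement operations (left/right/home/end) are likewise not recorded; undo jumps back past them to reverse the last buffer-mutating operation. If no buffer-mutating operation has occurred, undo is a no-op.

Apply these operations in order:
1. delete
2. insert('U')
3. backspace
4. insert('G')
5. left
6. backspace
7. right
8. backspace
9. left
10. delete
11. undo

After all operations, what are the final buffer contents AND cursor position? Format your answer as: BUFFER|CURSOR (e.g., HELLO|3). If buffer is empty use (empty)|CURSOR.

Answer: XKPDEOL|0

Derivation:
After op 1 (delete): buf='XKPDEOL' cursor=0
After op 2 (insert('U')): buf='UXKPDEOL' cursor=1
After op 3 (backspace): buf='XKPDEOL' cursor=0
After op 4 (insert('G')): buf='GXKPDEOL' cursor=1
After op 5 (left): buf='GXKPDEOL' cursor=0
After op 6 (backspace): buf='GXKPDEOL' cursor=0
After op 7 (right): buf='GXKPDEOL' cursor=1
After op 8 (backspace): buf='XKPDEOL' cursor=0
After op 9 (left): buf='XKPDEOL' cursor=0
After op 10 (delete): buf='KPDEOL' cursor=0
After op 11 (undo): buf='XKPDEOL' cursor=0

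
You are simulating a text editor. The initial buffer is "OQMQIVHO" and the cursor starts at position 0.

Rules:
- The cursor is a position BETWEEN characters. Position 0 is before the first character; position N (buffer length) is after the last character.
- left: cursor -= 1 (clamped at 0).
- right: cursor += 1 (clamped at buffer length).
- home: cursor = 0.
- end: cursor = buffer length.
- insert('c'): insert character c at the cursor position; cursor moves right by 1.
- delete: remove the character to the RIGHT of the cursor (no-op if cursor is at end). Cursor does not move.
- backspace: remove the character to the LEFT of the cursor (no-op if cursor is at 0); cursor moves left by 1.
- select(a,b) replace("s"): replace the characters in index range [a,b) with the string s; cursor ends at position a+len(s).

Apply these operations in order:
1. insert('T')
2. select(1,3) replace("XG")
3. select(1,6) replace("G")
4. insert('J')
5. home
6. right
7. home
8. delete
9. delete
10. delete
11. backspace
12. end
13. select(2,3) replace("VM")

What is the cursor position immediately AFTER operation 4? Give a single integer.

Answer: 3

Derivation:
After op 1 (insert('T')): buf='TOQMQIVHO' cursor=1
After op 2 (select(1,3) replace("XG")): buf='TXGMQIVHO' cursor=3
After op 3 (select(1,6) replace("G")): buf='TGVHO' cursor=2
After op 4 (insert('J')): buf='TGJVHO' cursor=3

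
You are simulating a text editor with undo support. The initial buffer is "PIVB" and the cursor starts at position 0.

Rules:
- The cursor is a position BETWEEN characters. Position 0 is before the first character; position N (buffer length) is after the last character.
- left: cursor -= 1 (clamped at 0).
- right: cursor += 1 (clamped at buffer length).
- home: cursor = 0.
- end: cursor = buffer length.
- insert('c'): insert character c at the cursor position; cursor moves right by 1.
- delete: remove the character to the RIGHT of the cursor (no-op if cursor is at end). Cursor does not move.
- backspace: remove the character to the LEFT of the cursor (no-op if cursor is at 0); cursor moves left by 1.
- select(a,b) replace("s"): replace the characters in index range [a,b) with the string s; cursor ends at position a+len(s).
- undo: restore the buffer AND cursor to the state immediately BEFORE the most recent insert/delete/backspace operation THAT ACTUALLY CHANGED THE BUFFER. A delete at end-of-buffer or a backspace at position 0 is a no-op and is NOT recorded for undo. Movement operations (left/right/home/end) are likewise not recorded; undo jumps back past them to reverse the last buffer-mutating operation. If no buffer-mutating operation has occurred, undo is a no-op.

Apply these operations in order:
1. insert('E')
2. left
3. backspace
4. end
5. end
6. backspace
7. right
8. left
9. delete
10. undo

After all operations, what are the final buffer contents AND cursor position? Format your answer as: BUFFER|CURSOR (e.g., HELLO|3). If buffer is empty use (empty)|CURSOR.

After op 1 (insert('E')): buf='EPIVB' cursor=1
After op 2 (left): buf='EPIVB' cursor=0
After op 3 (backspace): buf='EPIVB' cursor=0
After op 4 (end): buf='EPIVB' cursor=5
After op 5 (end): buf='EPIVB' cursor=5
After op 6 (backspace): buf='EPIV' cursor=4
After op 7 (right): buf='EPIV' cursor=4
After op 8 (left): buf='EPIV' cursor=3
After op 9 (delete): buf='EPI' cursor=3
After op 10 (undo): buf='EPIV' cursor=3

Answer: EPIV|3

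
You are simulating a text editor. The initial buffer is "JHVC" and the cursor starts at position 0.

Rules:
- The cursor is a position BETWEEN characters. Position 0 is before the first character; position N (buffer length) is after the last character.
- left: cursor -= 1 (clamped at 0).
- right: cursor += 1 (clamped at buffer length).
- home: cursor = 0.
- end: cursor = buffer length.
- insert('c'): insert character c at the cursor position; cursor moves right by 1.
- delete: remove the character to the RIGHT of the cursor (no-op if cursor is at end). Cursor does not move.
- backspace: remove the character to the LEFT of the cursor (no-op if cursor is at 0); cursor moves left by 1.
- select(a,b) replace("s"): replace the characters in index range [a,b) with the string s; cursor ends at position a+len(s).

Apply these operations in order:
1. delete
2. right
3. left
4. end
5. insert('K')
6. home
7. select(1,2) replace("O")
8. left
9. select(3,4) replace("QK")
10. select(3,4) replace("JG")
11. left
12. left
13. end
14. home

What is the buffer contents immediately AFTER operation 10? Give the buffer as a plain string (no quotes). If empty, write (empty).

After op 1 (delete): buf='HVC' cursor=0
After op 2 (right): buf='HVC' cursor=1
After op 3 (left): buf='HVC' cursor=0
After op 4 (end): buf='HVC' cursor=3
After op 5 (insert('K')): buf='HVCK' cursor=4
After op 6 (home): buf='HVCK' cursor=0
After op 7 (select(1,2) replace("O")): buf='HOCK' cursor=2
After op 8 (left): buf='HOCK' cursor=1
After op 9 (select(3,4) replace("QK")): buf='HOCQK' cursor=5
After op 10 (select(3,4) replace("JG")): buf='HOCJGK' cursor=5

Answer: HOCJGK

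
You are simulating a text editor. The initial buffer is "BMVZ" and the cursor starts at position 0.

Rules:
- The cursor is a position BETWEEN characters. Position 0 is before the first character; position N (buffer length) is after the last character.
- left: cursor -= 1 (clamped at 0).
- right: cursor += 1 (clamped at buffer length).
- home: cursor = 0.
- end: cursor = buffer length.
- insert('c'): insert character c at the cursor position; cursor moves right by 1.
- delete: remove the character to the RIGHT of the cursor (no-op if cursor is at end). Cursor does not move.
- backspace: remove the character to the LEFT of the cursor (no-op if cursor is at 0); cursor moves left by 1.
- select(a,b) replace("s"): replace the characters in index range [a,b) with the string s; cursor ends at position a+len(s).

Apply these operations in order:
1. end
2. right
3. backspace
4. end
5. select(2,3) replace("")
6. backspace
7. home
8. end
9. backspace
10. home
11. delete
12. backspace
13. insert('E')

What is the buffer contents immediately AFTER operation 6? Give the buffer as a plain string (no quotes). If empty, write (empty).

After op 1 (end): buf='BMVZ' cursor=4
After op 2 (right): buf='BMVZ' cursor=4
After op 3 (backspace): buf='BMV' cursor=3
After op 4 (end): buf='BMV' cursor=3
After op 5 (select(2,3) replace("")): buf='BM' cursor=2
After op 6 (backspace): buf='B' cursor=1

Answer: B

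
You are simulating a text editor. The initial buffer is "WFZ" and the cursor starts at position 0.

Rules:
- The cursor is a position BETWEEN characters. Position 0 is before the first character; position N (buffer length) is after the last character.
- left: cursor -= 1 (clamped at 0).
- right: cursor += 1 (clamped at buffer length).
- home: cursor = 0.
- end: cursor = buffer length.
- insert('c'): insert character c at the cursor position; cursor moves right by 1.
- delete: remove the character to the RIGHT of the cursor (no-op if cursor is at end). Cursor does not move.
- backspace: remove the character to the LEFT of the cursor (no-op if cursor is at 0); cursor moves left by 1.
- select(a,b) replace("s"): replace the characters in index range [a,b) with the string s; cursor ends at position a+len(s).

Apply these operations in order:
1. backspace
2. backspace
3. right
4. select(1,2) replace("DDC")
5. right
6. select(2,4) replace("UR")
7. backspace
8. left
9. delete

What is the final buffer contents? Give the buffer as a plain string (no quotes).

Answer: WDZ

Derivation:
After op 1 (backspace): buf='WFZ' cursor=0
After op 2 (backspace): buf='WFZ' cursor=0
After op 3 (right): buf='WFZ' cursor=1
After op 4 (select(1,2) replace("DDC")): buf='WDDCZ' cursor=4
After op 5 (right): buf='WDDCZ' cursor=5
After op 6 (select(2,4) replace("UR")): buf='WDURZ' cursor=4
After op 7 (backspace): buf='WDUZ' cursor=3
After op 8 (left): buf='WDUZ' cursor=2
After op 9 (delete): buf='WDZ' cursor=2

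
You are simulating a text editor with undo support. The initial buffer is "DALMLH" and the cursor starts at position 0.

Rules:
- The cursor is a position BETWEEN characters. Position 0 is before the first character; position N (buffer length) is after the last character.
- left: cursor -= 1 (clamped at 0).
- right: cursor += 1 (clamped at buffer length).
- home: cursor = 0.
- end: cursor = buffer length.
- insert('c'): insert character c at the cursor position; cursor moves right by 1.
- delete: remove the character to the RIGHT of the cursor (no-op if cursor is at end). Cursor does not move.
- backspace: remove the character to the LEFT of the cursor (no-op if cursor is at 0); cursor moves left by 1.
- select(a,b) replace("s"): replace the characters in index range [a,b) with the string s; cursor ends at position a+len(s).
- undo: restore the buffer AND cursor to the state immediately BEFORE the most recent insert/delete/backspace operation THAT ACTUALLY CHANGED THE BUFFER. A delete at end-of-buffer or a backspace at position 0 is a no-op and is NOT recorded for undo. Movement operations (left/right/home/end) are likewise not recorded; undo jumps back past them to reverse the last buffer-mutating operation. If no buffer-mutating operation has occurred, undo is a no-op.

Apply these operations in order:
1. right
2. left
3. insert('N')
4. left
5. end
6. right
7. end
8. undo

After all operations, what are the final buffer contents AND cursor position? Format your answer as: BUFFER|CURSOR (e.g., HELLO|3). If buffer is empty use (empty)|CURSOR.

Answer: DALMLH|0

Derivation:
After op 1 (right): buf='DALMLH' cursor=1
After op 2 (left): buf='DALMLH' cursor=0
After op 3 (insert('N')): buf='NDALMLH' cursor=1
After op 4 (left): buf='NDALMLH' cursor=0
After op 5 (end): buf='NDALMLH' cursor=7
After op 6 (right): buf='NDALMLH' cursor=7
After op 7 (end): buf='NDALMLH' cursor=7
After op 8 (undo): buf='DALMLH' cursor=0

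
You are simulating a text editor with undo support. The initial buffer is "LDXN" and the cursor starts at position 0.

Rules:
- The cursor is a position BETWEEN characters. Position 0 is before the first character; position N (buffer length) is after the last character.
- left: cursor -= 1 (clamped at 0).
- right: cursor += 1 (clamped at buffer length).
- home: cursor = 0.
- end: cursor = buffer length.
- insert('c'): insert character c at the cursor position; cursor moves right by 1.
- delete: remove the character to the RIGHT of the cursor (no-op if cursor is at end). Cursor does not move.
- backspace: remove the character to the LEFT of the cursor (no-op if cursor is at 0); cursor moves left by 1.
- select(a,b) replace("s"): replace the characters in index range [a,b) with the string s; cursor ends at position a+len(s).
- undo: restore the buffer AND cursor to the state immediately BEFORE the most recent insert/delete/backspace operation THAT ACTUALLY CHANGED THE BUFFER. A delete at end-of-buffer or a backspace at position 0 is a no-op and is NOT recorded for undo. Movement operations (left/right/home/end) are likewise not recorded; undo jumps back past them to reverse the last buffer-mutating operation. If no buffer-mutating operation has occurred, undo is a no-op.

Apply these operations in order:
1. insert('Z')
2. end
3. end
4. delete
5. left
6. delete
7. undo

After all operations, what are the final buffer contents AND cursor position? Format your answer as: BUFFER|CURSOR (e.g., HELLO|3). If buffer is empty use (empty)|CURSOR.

After op 1 (insert('Z')): buf='ZLDXN' cursor=1
After op 2 (end): buf='ZLDXN' cursor=5
After op 3 (end): buf='ZLDXN' cursor=5
After op 4 (delete): buf='ZLDXN' cursor=5
After op 5 (left): buf='ZLDXN' cursor=4
After op 6 (delete): buf='ZLDX' cursor=4
After op 7 (undo): buf='ZLDXN' cursor=4

Answer: ZLDXN|4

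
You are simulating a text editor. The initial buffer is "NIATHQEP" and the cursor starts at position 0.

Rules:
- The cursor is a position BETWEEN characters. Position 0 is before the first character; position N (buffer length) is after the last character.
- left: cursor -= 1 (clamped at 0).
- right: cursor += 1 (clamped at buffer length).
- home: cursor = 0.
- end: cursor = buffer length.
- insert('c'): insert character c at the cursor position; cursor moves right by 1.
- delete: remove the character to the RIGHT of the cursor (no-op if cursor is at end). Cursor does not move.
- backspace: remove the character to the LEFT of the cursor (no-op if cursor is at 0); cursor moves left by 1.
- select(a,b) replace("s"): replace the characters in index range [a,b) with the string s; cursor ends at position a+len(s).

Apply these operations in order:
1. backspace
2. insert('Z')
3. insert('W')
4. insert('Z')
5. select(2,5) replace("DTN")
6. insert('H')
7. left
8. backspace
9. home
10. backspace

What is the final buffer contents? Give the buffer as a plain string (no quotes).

Answer: ZWDTHATHQEP

Derivation:
After op 1 (backspace): buf='NIATHQEP' cursor=0
After op 2 (insert('Z')): buf='ZNIATHQEP' cursor=1
After op 3 (insert('W')): buf='ZWNIATHQEP' cursor=2
After op 4 (insert('Z')): buf='ZWZNIATHQEP' cursor=3
After op 5 (select(2,5) replace("DTN")): buf='ZWDTNATHQEP' cursor=5
After op 6 (insert('H')): buf='ZWDTNHATHQEP' cursor=6
After op 7 (left): buf='ZWDTNHATHQEP' cursor=5
After op 8 (backspace): buf='ZWDTHATHQEP' cursor=4
After op 9 (home): buf='ZWDTHATHQEP' cursor=0
After op 10 (backspace): buf='ZWDTHATHQEP' cursor=0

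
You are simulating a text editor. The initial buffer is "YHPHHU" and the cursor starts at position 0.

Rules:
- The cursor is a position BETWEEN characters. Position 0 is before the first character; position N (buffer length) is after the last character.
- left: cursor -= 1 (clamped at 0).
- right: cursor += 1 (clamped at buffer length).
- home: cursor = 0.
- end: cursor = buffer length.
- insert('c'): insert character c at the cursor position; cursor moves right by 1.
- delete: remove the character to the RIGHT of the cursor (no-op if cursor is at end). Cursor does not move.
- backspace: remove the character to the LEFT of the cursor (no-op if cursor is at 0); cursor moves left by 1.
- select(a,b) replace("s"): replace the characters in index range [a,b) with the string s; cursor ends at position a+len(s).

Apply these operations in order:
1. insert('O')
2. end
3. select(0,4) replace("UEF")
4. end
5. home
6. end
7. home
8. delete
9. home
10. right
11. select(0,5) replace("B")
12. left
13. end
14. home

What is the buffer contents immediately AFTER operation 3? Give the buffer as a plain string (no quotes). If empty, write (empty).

Answer: UEFHHU

Derivation:
After op 1 (insert('O')): buf='OYHPHHU' cursor=1
After op 2 (end): buf='OYHPHHU' cursor=7
After op 3 (select(0,4) replace("UEF")): buf='UEFHHU' cursor=3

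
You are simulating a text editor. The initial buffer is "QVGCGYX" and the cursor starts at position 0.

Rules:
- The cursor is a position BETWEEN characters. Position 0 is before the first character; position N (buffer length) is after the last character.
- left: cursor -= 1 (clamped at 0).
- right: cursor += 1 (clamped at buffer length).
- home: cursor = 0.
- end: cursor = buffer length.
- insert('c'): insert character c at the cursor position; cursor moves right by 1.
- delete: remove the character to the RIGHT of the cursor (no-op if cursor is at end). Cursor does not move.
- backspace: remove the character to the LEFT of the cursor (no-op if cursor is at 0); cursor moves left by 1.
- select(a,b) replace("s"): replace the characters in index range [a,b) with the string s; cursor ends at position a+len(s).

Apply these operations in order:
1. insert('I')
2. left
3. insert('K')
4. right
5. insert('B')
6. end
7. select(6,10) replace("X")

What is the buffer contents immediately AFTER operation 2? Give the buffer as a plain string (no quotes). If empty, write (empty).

Answer: IQVGCGYX

Derivation:
After op 1 (insert('I')): buf='IQVGCGYX' cursor=1
After op 2 (left): buf='IQVGCGYX' cursor=0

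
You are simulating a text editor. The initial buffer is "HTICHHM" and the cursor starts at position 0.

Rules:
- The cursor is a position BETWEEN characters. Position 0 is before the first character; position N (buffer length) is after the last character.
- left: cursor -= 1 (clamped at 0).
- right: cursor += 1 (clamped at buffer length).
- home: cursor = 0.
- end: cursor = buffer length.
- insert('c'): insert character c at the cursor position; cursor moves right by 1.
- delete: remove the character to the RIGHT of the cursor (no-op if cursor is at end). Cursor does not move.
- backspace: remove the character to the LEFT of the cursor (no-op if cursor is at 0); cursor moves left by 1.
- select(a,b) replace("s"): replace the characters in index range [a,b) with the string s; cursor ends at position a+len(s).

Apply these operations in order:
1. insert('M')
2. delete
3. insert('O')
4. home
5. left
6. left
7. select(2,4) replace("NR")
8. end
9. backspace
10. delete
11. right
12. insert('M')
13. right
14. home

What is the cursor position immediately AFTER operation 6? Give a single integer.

After op 1 (insert('M')): buf='MHTICHHM' cursor=1
After op 2 (delete): buf='MTICHHM' cursor=1
After op 3 (insert('O')): buf='MOTICHHM' cursor=2
After op 4 (home): buf='MOTICHHM' cursor=0
After op 5 (left): buf='MOTICHHM' cursor=0
After op 6 (left): buf='MOTICHHM' cursor=0

Answer: 0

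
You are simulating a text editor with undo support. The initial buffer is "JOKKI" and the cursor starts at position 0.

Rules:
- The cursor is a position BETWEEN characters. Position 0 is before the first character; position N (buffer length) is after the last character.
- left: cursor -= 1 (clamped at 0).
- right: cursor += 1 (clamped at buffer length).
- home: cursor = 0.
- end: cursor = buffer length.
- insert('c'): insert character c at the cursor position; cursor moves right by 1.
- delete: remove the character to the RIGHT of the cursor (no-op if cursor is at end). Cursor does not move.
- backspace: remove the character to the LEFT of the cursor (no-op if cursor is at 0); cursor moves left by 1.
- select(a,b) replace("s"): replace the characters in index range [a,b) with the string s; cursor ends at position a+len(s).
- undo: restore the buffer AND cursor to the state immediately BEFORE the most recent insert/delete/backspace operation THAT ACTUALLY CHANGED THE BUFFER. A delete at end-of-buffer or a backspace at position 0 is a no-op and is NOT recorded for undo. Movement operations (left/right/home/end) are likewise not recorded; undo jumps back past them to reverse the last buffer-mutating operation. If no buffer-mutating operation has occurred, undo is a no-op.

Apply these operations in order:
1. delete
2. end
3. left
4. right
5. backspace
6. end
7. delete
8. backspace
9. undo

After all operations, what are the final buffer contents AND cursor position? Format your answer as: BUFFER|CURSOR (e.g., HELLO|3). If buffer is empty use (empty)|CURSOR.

Answer: OKK|3

Derivation:
After op 1 (delete): buf='OKKI' cursor=0
After op 2 (end): buf='OKKI' cursor=4
After op 3 (left): buf='OKKI' cursor=3
After op 4 (right): buf='OKKI' cursor=4
After op 5 (backspace): buf='OKK' cursor=3
After op 6 (end): buf='OKK' cursor=3
After op 7 (delete): buf='OKK' cursor=3
After op 8 (backspace): buf='OK' cursor=2
After op 9 (undo): buf='OKK' cursor=3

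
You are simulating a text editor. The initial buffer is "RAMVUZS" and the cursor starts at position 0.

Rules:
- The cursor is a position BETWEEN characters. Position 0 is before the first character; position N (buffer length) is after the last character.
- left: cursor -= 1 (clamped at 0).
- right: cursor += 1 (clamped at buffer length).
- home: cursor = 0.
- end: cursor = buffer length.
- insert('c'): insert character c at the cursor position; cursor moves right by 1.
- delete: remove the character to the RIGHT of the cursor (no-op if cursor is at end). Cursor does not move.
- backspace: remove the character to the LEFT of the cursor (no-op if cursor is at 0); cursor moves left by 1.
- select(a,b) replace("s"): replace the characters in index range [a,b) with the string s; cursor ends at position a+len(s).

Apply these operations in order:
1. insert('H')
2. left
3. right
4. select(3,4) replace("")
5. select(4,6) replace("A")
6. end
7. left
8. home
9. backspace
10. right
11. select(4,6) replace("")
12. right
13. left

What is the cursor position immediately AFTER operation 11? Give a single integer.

Answer: 4

Derivation:
After op 1 (insert('H')): buf='HRAMVUZS' cursor=1
After op 2 (left): buf='HRAMVUZS' cursor=0
After op 3 (right): buf='HRAMVUZS' cursor=1
After op 4 (select(3,4) replace("")): buf='HRAVUZS' cursor=3
After op 5 (select(4,6) replace("A")): buf='HRAVAS' cursor=5
After op 6 (end): buf='HRAVAS' cursor=6
After op 7 (left): buf='HRAVAS' cursor=5
After op 8 (home): buf='HRAVAS' cursor=0
After op 9 (backspace): buf='HRAVAS' cursor=0
After op 10 (right): buf='HRAVAS' cursor=1
After op 11 (select(4,6) replace("")): buf='HRAV' cursor=4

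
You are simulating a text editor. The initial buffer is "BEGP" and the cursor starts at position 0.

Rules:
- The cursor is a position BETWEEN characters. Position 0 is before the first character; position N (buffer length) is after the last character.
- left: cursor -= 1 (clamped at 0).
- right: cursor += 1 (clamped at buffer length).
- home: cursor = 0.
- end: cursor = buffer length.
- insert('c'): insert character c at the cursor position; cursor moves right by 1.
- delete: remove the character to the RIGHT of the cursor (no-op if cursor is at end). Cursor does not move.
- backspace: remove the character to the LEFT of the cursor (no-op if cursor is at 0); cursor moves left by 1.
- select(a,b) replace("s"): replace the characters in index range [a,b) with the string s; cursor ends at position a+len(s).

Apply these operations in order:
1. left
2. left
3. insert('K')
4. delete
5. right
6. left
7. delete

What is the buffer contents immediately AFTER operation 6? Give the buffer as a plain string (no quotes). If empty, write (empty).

Answer: KEGP

Derivation:
After op 1 (left): buf='BEGP' cursor=0
After op 2 (left): buf='BEGP' cursor=0
After op 3 (insert('K')): buf='KBEGP' cursor=1
After op 4 (delete): buf='KEGP' cursor=1
After op 5 (right): buf='KEGP' cursor=2
After op 6 (left): buf='KEGP' cursor=1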